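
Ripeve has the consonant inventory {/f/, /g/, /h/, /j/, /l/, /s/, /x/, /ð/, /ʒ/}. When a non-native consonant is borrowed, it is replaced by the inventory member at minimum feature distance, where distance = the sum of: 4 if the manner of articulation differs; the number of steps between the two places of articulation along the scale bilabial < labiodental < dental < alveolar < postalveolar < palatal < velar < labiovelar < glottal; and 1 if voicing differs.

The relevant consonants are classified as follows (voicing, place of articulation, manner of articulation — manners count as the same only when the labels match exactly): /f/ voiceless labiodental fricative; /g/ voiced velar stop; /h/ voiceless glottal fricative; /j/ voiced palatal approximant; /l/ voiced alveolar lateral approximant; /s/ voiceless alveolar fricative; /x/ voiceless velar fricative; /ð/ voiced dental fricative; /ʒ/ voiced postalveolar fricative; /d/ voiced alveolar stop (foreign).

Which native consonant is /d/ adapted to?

/g/ is closest: same manner (stop), place distance 3 (alveolar→velar), same voicing; total 3. Next closest is /l/ at distance 4.

g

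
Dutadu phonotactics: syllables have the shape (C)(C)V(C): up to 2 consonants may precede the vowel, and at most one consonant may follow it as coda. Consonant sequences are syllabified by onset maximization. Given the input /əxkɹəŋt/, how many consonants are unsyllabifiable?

The consonants /t/ cannot be parsed into a legal (C)(C)V(C) syllable (at most one coda consonant is licensed; onsets may contain at most 2 consonants).

1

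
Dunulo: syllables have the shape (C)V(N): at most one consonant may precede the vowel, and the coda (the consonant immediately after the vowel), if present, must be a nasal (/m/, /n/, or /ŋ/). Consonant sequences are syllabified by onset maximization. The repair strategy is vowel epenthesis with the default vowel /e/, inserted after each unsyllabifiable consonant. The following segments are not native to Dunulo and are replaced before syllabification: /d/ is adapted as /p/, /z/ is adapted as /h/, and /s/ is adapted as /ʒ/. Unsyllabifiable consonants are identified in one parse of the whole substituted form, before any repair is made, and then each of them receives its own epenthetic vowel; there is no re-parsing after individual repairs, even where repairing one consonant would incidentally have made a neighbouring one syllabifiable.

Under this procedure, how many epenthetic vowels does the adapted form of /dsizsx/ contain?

4

After substitution the input is /pʒihʒx/.
The unsyllabifiable consonants are /p/, /h/, /ʒ/, /x/; each receives one epenthetic vowel.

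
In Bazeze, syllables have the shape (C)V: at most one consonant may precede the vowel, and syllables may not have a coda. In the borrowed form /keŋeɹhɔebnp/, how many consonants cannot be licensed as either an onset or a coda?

4

The consonants /ɹ/, /b/, /n/, /p/ cannot be parsed into a legal (C)V syllable (no codas are permitted; onsets are limited to one consonant).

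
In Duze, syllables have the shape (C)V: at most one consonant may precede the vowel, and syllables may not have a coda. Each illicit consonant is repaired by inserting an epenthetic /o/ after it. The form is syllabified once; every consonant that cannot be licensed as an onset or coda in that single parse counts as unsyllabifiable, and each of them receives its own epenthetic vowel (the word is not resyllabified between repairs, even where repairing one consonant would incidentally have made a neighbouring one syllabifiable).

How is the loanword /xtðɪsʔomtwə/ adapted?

xotoðɪsoʔomotowə

Under (C)V, the unsyllabifiable consonants are /x/, /t/, /s/, /m/, /t/ (no codas are permitted; onsets are limited to one consonant).
Each unlicensed consonant becomes the onset of a new syllable: /x/ → /xo/, /t/ → /to/, /s/ → /so/, /m/ → /mo/, /t/ → /to/.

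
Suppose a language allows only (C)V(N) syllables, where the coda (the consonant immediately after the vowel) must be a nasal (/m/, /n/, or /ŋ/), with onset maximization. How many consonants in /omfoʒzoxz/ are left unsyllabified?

3

Syllabifying with onset maximization leaves /ʒ/, /x/, /z/ stranded (only a nasal (/m/, /n/, or /ŋ/) is licensed in coda position; onsets are limited to one consonant).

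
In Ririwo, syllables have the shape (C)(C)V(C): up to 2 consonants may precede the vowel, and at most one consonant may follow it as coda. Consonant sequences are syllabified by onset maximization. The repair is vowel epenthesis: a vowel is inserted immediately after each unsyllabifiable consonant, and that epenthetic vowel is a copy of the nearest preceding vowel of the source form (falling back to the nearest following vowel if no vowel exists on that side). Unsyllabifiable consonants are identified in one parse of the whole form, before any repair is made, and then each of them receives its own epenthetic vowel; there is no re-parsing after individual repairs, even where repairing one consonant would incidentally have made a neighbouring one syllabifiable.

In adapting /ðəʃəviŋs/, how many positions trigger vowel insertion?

The unsyllabifiable consonants are /s/; each receives one epenthetic vowel.

1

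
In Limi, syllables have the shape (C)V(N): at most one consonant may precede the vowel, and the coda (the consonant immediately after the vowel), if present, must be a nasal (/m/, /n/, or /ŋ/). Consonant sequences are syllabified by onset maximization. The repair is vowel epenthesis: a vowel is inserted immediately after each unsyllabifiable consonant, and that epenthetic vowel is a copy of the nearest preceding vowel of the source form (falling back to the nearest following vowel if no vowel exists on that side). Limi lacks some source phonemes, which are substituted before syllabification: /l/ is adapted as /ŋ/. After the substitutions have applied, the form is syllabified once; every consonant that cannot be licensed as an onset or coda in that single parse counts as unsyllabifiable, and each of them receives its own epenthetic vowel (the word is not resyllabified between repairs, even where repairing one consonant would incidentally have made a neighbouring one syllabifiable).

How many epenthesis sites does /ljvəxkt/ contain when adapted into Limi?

5

After substitution the input is /ŋjvəxkt/.
The unsyllabifiable consonants are /ŋ/, /j/, /x/, /k/, /t/; each receives one epenthetic vowel.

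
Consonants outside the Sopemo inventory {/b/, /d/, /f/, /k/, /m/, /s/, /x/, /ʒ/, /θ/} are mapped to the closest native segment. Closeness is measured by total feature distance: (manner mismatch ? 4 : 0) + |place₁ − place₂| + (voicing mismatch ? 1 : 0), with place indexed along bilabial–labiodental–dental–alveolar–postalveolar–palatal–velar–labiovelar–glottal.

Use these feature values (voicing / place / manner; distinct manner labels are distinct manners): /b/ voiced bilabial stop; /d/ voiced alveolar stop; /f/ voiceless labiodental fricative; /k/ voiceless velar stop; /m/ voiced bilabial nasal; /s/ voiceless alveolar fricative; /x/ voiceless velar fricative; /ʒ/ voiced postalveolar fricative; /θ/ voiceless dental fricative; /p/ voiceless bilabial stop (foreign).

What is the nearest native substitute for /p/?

/b/ is closest: same manner (stop), place distance 0 (bilabial→bilabial), voicing differs (+1); total 1. Next closest is /d/ at distance 4.

b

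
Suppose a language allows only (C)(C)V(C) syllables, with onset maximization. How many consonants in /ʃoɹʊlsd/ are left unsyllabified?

2

The consonants /s/, /d/ cannot be parsed into a legal (C)(C)V(C) syllable (at most one coda consonant is licensed; onsets may contain at most 2 consonants).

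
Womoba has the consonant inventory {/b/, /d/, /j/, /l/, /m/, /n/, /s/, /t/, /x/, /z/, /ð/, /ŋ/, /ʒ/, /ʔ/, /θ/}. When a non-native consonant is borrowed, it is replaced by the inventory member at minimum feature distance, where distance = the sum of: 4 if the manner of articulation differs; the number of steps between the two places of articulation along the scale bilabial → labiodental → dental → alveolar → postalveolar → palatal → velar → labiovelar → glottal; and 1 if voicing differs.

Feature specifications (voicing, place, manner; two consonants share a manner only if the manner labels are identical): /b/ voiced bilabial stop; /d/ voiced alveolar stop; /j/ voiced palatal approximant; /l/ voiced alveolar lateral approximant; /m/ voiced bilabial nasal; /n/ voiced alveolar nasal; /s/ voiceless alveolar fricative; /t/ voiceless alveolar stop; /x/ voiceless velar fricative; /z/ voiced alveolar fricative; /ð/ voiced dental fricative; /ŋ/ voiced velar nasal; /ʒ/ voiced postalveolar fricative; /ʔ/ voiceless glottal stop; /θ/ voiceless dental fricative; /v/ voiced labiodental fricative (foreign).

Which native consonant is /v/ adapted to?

ð

/ð/ is closest: same manner (fricative), place distance 1 (labiodental→dental), same voicing; total 1. Next closest is /z/ at distance 2.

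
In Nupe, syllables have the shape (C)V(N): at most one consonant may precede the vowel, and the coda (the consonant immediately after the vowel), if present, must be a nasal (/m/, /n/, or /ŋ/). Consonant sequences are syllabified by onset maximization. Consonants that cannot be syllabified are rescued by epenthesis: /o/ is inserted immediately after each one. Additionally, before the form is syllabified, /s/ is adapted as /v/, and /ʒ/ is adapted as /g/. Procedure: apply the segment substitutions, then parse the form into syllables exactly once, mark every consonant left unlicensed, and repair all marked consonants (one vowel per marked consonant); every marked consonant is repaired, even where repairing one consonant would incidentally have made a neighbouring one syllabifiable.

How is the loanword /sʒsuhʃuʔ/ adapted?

Substitution: /s/ → /v/, /ʒ/ → /g/, giving /vgvuhʃuʔ/.
The consonants /v/, /g/, /h/, /ʔ/ cannot be parsed into a legal (C)V(N) syllable (only a nasal (/m/, /n/, or /ŋ/) is licensed in coda position; onsets are limited to one consonant).
Each unlicensed consonant becomes the onset of a new syllable: /v/ → /vo/, /g/ → /go/, /h/ → /ho/, /ʔ/ → /ʔo/.

vogovuhoʃuʔo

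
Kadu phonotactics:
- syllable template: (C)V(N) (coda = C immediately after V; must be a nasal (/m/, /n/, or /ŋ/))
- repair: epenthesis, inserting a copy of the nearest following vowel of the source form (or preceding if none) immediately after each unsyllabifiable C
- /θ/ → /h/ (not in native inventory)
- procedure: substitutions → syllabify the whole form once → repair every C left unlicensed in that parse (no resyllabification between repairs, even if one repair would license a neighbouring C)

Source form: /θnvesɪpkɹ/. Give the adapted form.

Substitution: /θ/ → /h/, giving /hnvesɪpkɹ/.
Syllabifying with onset maximization leaves /h/, /n/, /p/, /k/, /ɹ/ stranded (only a nasal (/m/, /n/, or /ŋ/) is licensed in coda position; onsets are limited to one consonant).
Each unlicensed consonant becomes the onset of a new syllable: /h/ → /he/, /n/ → /ne/, /p/ → /pɪ/, /k/ → /kɪ/, /ɹ/ → /ɹɪ/.

henevesɪpɪkɪɹɪ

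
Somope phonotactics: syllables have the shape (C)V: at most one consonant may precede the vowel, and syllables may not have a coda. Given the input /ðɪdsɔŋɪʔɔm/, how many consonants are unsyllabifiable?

2

The consonants /d/, /m/ cannot be parsed into a legal (C)V syllable (no codas are permitted; onsets are limited to one consonant).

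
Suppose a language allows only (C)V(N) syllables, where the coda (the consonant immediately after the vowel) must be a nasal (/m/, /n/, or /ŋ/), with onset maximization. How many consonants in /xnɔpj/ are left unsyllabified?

Syllabifying with onset maximization leaves /x/, /p/, /j/ stranded (only a nasal (/m/, /n/, or /ŋ/) is licensed in coda position; onsets are limited to one consonant).

3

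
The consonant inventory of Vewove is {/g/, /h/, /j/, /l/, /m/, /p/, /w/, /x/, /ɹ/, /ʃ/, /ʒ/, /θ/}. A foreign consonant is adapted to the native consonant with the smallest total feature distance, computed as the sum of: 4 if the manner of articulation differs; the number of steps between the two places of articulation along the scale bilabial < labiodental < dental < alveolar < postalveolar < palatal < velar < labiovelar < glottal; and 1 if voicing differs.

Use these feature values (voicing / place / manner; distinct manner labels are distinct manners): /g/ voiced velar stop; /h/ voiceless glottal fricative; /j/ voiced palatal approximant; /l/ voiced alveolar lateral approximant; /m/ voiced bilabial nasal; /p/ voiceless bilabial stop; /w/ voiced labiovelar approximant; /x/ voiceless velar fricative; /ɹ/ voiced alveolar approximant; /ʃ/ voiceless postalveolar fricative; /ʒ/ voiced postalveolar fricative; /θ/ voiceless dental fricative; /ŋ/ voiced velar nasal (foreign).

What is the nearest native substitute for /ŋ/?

/g/ is closest: manner differs (nasal→stop, +4), place distance 0 (velar→velar), same voicing; total 4. Next closest is /j/ at distance 5.

g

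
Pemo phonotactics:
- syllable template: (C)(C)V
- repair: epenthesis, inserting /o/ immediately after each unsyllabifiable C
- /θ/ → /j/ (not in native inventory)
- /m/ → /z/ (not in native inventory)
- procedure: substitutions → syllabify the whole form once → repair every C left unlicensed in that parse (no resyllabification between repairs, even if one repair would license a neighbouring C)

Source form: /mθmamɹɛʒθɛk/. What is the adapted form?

zojzazɹɛʒjɛko

Substitution: /m/ → /z/, /θ/ → /j/, giving /zjzazɹɛʒjɛk/.
The consonants /z/, /k/ cannot be parsed into a legal (C)(C)V syllable (no codas are permitted; onsets may contain at most 2 consonants).
Each unlicensed consonant becomes the onset of a new syllable: /z/ → /zo/, /k/ → /ko/.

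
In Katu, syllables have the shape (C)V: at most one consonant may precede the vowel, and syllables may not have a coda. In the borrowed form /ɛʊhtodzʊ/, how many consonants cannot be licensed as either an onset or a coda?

2

Under (C)V, the unsyllabifiable consonants are /h/, /d/ (no codas are permitted; onsets are limited to one consonant).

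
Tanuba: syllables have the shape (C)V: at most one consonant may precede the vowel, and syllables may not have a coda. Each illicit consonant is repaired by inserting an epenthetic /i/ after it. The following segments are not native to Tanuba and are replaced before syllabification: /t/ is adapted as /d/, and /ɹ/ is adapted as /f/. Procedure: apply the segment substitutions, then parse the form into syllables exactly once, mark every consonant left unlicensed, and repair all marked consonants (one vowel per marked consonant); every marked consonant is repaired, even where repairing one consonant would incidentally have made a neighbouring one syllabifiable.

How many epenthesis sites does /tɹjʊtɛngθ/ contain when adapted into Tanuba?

After substitution the input is /dfjʊdɛngθ/.
The unsyllabifiable consonants are /d/, /f/, /n/, /g/, /θ/; each receives one epenthetic vowel.

5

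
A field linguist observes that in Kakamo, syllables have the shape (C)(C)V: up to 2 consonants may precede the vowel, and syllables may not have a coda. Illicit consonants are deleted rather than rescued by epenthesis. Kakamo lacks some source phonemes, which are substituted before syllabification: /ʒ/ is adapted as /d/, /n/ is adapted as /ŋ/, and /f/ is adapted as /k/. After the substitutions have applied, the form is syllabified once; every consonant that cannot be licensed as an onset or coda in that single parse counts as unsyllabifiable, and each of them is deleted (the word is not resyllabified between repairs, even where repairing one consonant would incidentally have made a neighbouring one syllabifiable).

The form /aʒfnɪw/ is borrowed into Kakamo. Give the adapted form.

Substitution: /ʒ/ → /d/, /f/ → /k/, /n/ → /ŋ/, giving /adkŋɪw/.
Syllabifying with onset maximization leaves /d/, /w/ stranded (no codas are permitted; onsets may contain at most 2 consonants).
Each unlicensed consonant is deleted: /d/, /w/.

akŋɪ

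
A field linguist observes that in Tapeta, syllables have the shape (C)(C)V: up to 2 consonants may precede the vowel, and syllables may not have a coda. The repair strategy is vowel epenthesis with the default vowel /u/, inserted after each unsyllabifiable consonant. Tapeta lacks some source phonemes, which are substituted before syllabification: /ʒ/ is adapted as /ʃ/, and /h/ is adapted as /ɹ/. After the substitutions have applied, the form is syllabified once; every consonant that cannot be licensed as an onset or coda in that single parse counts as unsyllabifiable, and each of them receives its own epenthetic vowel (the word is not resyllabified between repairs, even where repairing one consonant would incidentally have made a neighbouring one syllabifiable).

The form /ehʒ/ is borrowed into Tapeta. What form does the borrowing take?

eɹuʃu

Substitution: /h/ → /ɹ/, /ʒ/ → /ʃ/, giving /eɹʃ/.
Syllabifying with onset maximization leaves /ɹ/, /ʃ/ stranded (no codas are permitted; onsets may contain at most 2 consonants).
Each unlicensed consonant becomes the onset of a new syllable: /ɹ/ → /ɹu/, /ʃ/ → /ʃu/.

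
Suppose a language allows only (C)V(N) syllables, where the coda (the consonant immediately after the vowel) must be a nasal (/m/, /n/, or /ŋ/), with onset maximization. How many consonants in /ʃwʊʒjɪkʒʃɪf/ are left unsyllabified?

The consonants /ʃ/, /ʒ/, /k/, /ʒ/, /f/ cannot be parsed into a legal (C)V(N) syllable (only a nasal (/m/, /n/, or /ŋ/) is licensed in coda position; onsets are limited to one consonant).

5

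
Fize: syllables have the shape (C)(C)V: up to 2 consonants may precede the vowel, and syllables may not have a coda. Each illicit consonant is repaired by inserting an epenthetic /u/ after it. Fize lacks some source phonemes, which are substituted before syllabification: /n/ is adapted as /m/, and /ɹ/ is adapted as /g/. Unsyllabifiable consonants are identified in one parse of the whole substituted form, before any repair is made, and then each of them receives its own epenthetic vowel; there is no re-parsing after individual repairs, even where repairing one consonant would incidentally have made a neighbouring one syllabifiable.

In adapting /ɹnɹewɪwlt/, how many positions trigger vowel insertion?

4

After substitution the input is /gmgewɪwlt/.
The unsyllabifiable consonants are /g/, /w/, /l/, /t/; each receives one epenthetic vowel.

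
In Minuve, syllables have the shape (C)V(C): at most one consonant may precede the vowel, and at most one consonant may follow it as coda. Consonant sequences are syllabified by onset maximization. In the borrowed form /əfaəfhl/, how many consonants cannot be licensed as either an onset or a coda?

Syllabifying with onset maximization leaves /h/, /l/ stranded (at most one coda consonant is licensed; onsets are limited to one consonant).

2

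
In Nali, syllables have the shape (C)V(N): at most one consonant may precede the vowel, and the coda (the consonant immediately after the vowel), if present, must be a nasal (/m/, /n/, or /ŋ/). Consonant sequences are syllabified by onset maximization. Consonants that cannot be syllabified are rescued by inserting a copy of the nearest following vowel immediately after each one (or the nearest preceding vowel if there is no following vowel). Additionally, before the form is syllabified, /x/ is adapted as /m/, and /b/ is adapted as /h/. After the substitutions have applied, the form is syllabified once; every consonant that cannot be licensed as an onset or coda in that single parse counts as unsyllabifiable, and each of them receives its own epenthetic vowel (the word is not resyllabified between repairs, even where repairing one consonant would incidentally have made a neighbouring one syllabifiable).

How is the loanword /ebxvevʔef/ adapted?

Substitution: /b/ → /h/, /x/ → /m/, giving /ehmvevʔef/.
The consonants /h/, /m/, /v/, /f/ cannot be parsed into a legal (C)V(N) syllable (only a nasal (/m/, /n/, or /ŋ/) is licensed in coda position; onsets are limited to one consonant).
Each unlicensed consonant becomes the onset of a new syllable: /h/ → /he/, /m/ → /me/, /v/ → /ve/, /f/ → /fe/.

ehemeveveʔefe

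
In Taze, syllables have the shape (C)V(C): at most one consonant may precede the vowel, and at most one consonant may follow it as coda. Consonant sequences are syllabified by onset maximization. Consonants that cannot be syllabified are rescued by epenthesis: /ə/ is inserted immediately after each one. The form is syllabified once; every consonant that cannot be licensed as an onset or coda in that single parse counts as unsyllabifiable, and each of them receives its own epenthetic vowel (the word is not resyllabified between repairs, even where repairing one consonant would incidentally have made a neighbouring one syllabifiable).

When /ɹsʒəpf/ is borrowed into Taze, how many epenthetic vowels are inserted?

The unsyllabifiable consonants are /ɹ/, /s/, /f/; each receives one epenthetic vowel.

3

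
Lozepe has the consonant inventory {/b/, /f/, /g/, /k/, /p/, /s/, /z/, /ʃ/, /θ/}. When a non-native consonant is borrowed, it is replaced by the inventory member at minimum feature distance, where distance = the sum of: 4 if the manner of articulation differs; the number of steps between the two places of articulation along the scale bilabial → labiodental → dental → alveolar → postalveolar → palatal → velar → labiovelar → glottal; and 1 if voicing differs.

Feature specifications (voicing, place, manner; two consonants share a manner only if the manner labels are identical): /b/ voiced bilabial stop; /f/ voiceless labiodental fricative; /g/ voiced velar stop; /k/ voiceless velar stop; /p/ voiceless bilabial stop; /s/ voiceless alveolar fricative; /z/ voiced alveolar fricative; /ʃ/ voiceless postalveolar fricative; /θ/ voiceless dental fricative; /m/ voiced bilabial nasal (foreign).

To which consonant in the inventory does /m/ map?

/b/ is closest: manner differs (nasal→stop, +4), place distance 0 (bilabial→bilabial), same voicing; total 4. Next closest is /p/ at distance 5.

b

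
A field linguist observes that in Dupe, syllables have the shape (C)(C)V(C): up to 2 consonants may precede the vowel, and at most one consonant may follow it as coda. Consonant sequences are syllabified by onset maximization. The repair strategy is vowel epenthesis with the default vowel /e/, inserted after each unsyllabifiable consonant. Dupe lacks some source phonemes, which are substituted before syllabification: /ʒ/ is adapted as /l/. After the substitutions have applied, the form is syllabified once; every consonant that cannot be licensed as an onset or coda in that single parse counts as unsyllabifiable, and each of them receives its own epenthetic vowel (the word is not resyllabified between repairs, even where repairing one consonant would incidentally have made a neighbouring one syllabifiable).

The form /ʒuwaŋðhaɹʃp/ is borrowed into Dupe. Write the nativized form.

Substitution: /ʒ/ → /l/, giving /luwaŋðhaɹʃp/.
Under (C)(C)V(C), the unsyllabifiable consonants are /ʃ/, /p/ (at most one coda consonant is licensed; onsets may contain at most 2 consonants).
Inserting the epenthetic vowel yields /ʃ/ → /ʃe/, /p/ → /pe/.

luwaŋðhaɹʃepe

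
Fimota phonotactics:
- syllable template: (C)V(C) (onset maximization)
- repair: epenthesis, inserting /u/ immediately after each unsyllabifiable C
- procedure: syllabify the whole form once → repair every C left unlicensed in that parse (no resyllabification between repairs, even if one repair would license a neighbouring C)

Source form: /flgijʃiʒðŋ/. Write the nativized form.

fulugijʃiʒðuŋu

Under (C)V(C), the unsyllabifiable consonants are /f/, /l/, /ð/, /ŋ/ (at most one coda consonant is licensed; onsets are limited to one consonant).
Epenthesis after each stranded consonant: /f/ → /fu/, /l/ → /lu/, /ð/ → /ðu/, /ŋ/ → /ŋu/.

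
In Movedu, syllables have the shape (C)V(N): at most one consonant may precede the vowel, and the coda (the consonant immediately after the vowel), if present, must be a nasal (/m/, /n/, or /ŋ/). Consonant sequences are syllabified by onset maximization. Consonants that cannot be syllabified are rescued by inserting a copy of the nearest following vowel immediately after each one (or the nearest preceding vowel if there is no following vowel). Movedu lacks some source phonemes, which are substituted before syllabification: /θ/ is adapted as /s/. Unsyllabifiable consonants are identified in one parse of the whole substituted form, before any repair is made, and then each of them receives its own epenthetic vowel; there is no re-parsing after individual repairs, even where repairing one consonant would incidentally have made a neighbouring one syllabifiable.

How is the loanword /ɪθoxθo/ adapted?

ɪsoxoso

Substitution: /θ/ → /s/, giving /ɪsoxso/.
The consonants /x/ cannot be parsed into a legal (C)V(N) syllable (only a nasal (/m/, /n/, or /ŋ/) is licensed in coda position; onsets are limited to one consonant).
Epenthesis after each stranded consonant: /x/ → /xo/.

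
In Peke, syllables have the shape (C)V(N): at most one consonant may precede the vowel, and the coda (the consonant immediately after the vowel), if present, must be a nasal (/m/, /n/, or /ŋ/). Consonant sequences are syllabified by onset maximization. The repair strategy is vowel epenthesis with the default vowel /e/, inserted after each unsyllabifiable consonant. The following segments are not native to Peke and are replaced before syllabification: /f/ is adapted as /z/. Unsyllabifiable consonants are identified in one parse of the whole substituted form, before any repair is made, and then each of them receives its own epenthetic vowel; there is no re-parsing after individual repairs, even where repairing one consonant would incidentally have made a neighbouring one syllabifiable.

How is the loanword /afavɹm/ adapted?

azaveɹeme

Substitution: /f/ → /z/, giving /azavɹm/.
Syllabifying with onset maximization leaves /v/, /ɹ/, /m/ stranded (only a nasal (/m/, /n/, or /ŋ/) is licensed in coda position; onsets are limited to one consonant).
Each unlicensed consonant becomes the onset of a new syllable: /v/ → /ve/, /ɹ/ → /ɹe/, /m/ → /me/.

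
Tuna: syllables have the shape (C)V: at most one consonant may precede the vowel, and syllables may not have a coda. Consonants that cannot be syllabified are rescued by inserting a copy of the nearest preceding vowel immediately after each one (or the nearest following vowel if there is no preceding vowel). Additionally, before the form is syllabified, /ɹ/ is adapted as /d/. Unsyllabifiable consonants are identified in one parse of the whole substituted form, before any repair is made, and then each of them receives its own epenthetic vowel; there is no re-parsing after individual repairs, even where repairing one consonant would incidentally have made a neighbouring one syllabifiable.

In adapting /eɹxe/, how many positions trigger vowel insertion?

1

After substitution the input is /edxe/.
The unsyllabifiable consonants are /d/; each receives one epenthetic vowel.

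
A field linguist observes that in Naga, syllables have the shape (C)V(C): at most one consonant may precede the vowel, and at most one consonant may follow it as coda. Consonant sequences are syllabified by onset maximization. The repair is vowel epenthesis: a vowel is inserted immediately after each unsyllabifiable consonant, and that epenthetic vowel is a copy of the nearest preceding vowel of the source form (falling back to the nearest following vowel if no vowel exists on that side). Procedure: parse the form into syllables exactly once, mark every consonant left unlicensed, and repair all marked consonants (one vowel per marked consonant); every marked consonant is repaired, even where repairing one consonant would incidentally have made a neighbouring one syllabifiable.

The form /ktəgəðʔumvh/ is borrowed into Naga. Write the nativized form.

kətəgəðʔumvuhu

Under (C)V(C), the unsyllabifiable consonants are /k/, /v/, /h/ (at most one coda consonant is licensed; onsets are limited to one consonant).
Each unlicensed consonant becomes the onset of a new syllable: /k/ → /kə/, /v/ → /vu/, /h/ → /hu/.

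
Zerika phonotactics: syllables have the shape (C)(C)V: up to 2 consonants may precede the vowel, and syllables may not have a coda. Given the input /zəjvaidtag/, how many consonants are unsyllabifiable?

1

Under (C)(C)V, the unsyllabifiable consonants are /g/ (no codas are permitted; onsets may contain at most 2 consonants).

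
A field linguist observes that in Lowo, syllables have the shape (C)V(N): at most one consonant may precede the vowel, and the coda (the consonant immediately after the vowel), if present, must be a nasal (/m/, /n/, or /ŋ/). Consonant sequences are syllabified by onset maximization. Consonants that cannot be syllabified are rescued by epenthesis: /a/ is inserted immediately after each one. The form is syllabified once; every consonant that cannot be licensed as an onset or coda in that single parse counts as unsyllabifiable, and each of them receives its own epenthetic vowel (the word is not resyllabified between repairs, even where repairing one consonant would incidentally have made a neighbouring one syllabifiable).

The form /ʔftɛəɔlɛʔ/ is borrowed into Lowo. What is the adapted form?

The consonants /ʔ/, /f/, /ʔ/ cannot be parsed into a legal (C)V(N) syllable (only a nasal (/m/, /n/, or /ŋ/) is licensed in coda position; onsets are limited to one consonant).
Each unlicensed consonant becomes the onset of a new syllable: /ʔ/ → /ʔa/, /f/ → /fa/, /ʔ/ → /ʔa/.

ʔafatɛəɔlɛʔa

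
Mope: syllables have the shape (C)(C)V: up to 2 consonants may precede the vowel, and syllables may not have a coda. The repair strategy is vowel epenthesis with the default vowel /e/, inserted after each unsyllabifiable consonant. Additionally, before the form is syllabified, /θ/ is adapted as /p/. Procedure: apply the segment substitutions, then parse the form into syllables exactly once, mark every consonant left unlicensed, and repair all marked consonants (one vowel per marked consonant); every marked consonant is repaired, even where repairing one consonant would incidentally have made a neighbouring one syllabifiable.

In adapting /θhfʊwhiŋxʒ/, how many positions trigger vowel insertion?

After substitution the input is /phfʊwhiŋxʒ/.
The unsyllabifiable consonants are /p/, /ŋ/, /x/, /ʒ/; each receives one epenthetic vowel.

4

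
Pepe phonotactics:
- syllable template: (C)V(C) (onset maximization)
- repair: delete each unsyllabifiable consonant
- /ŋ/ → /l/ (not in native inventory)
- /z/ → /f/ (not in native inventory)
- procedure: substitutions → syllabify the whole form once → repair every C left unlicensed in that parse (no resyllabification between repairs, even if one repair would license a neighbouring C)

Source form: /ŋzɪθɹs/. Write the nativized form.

fɪθ

Substitution: /ŋ/ → /l/, /z/ → /f/, giving /lfɪθɹs/.
Under (C)V(C), the unsyllabifiable consonants are /l/, /ɹ/, /s/ (at most one coda consonant is licensed; onsets are limited to one consonant).
Each unlicensed consonant is deleted: /l/, /ɹ/, /s/.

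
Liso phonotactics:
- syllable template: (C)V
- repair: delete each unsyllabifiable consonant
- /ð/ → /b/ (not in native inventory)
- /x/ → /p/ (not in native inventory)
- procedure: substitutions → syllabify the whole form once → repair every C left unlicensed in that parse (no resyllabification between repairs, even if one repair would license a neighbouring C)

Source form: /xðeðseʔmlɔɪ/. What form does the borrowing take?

Substitution: /x/ → /p/, /ð/ → /b/, giving /pbebseʔmlɔɪ/.
Syllabifying with onset maximization leaves /p/, /b/, /ʔ/, /m/ stranded (no codas are permitted; onsets are limited to one consonant).
Deleting the stranded consonants removes /p/, /b/, /ʔ/, /m/.

beselɔɪ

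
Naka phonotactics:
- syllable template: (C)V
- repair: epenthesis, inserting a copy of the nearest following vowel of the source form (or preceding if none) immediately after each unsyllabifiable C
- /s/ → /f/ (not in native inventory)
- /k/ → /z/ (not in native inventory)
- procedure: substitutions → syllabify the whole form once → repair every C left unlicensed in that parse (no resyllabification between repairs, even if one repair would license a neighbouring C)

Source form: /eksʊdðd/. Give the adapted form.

Substitution: /k/ → /z/, /s/ → /f/, giving /ezfʊdðd/.
Syllabifying with onset maximization leaves /z/, /d/, /ð/, /d/ stranded (no codas are permitted; onsets are limited to one consonant).
Each unlicensed consonant becomes the onset of a new syllable: /z/ → /zʊ/, /d/ → /dʊ/, /ð/ → /ðʊ/, /d/ → /dʊ/.

ezʊfʊdʊðʊdʊ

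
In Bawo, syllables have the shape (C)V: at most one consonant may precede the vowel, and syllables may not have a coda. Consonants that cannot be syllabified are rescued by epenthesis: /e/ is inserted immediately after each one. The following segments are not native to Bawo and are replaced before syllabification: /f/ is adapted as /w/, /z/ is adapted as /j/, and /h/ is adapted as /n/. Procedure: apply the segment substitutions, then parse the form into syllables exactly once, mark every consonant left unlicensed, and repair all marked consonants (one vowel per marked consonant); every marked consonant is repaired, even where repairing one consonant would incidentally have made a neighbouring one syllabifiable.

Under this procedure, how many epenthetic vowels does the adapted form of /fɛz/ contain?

After substitution the input is /wɛj/.
The unsyllabifiable consonants are /j/; each receives one epenthetic vowel.

1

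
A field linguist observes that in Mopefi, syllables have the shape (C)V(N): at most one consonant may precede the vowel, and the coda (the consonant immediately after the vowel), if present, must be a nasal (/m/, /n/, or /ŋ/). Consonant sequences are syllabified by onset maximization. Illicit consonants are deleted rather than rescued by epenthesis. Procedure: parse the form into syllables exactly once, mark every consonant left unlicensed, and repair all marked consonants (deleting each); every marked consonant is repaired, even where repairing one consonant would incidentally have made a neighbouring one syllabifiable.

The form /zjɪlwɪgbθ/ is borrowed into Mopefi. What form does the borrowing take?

Under (C)V(N), the unsyllabifiable consonants are /z/, /l/, /g/, /b/, /θ/ (only a nasal (/m/, /n/, or /ŋ/) is licensed in coda position; onsets are limited to one consonant).
Deletion applies to /z/, /l/, /g/, /b/, /θ/.

jɪwɪ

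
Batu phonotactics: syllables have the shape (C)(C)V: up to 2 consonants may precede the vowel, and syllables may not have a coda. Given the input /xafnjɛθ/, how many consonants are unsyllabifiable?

Syllabifying with onset maximization leaves /f/, /θ/ stranded (no codas are permitted; onsets may contain at most 2 consonants).

2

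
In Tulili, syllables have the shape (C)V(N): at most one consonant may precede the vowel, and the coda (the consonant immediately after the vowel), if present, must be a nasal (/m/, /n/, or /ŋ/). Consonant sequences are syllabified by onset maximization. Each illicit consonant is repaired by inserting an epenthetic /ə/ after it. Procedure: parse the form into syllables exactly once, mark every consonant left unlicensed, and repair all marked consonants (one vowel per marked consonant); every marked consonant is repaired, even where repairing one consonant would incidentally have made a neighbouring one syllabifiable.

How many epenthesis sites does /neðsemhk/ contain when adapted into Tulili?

The unsyllabifiable consonants are /ð/, /h/, /k/; each receives one epenthetic vowel.

3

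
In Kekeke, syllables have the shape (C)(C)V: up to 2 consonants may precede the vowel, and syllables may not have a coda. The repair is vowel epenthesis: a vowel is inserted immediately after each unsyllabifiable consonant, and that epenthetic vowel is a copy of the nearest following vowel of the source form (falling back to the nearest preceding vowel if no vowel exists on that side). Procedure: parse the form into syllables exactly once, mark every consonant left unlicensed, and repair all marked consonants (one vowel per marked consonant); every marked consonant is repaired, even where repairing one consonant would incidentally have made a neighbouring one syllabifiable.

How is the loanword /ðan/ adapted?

The consonants /n/ cannot be parsed into a legal (C)(C)V syllable (no codas are permitted; onsets may contain at most 2 consonants).
Each unlicensed consonant becomes the onset of a new syllable: /n/ → /na/.

ðana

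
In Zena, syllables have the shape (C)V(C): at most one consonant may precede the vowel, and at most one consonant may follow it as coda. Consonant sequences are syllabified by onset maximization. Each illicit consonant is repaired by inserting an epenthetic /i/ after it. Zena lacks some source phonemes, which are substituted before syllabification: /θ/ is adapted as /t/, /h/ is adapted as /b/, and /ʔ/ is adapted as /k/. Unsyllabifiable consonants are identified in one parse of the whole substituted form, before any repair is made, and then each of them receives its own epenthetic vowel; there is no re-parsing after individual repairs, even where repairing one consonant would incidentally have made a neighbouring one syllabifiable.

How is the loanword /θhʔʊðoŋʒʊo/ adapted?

tibikʊðoŋʒʊo

Substitution: /θ/ → /t/, /h/ → /b/, /ʔ/ → /k/, giving /tbkʊðoŋʒʊo/.
Syllabifying with onset maximization leaves /t/, /b/ stranded (at most one coda consonant is licensed; onsets are limited to one consonant).
Inserting the epenthetic vowel yields /t/ → /ti/, /b/ → /bi/.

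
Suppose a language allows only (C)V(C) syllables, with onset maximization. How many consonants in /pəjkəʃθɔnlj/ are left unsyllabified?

Syllabifying with onset maximization leaves /l/, /j/ stranded (at most one coda consonant is licensed; onsets are limited to one consonant).

2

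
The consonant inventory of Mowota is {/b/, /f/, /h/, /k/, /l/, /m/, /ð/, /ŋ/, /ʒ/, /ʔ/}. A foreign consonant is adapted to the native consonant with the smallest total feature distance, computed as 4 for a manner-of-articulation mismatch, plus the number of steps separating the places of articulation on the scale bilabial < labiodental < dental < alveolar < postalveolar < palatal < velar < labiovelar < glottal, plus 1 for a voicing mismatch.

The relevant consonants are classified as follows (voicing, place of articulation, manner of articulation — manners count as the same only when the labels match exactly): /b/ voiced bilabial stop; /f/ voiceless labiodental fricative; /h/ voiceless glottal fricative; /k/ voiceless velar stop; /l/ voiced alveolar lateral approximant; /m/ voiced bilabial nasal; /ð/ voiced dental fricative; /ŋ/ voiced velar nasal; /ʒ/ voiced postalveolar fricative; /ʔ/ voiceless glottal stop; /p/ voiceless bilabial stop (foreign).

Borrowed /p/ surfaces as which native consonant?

/b/ is closest: same manner (stop), place distance 0 (bilabial→bilabial), voicing differs (+1); total 1. Next closest is /f/ at distance 5.

b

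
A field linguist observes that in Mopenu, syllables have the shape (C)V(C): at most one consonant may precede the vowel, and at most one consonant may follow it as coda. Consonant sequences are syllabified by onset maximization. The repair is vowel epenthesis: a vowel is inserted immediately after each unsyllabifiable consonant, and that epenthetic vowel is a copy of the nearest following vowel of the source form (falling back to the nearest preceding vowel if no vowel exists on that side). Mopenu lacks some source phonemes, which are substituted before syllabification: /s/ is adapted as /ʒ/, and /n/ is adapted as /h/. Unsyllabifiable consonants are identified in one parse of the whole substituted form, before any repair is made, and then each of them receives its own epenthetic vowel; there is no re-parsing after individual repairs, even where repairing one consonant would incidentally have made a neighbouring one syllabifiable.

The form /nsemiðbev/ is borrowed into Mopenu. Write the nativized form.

heʒemiðbev

Substitution: /n/ → /h/, /s/ → /ʒ/, giving /hʒemiðbev/.
The consonants /h/ cannot be parsed into a legal (C)V(C) syllable (at most one coda consonant is licensed; onsets are limited to one consonant).
Each unlicensed consonant becomes the onset of a new syllable: /h/ → /he/.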